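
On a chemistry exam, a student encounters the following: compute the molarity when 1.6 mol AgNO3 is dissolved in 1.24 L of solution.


M = n/V = 1.6/1.24 = 1.290 mol/L

1.290 M


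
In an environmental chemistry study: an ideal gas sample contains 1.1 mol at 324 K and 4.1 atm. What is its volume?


PV = nRT  (R = 0.08206 L·atm/(mol·K))
V = nRT/P = 1.1×0.08206×324/4.1
= 7.133 L

7.133 L


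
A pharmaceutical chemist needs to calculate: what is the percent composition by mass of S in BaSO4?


M(BaSO4) = 1×137.33 + 1×32.07 + 4×16.0 = 233.40 g/mol
Mass of S = 1 × 32.07 = 32.07 g/mol
% S = 32.07/233.40 × 100 = 13.74%

13.74%


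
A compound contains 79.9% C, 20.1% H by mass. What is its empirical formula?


Assume 100 g sample. Moles of each element:
  C: 79.9/12.01 = 6.653 mol
  H: 20.1/1.008 = 19.94 mol
Divide by smallest (6.653):
  C: 6.653/6.653 = 1.0
  H: 19.94/6.653 = 3.0
Empirical formula: CH3

CH3


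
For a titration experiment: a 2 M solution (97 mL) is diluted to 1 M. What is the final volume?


C1V1 = C2V2
2 × 97 = 1 × V2
V2 = 194/1 = 194.0 mL

194.0 mL


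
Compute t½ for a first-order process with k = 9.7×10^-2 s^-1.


t½ = ln2/k = 0.693147/(9.7×10^-2 s^-1)
= 7.146 s

7.146 s


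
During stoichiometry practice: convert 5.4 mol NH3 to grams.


M(NH3) = 17.03 g/mol
mass = n × M = 5.4 × 17.03 = 91.96 g

91.96 g


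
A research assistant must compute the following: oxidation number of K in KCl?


Group 1 metal: +1
Oxidation number: +1

+1


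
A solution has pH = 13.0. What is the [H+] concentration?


[H+] = 10^(-pH) = 10^(-13.0)
= 1.0×10^-13 M

1.0×10^-13 M


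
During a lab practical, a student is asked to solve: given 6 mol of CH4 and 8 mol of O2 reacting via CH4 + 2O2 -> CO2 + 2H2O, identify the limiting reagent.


Mole ratio available / coefficient:
  CH4: 6/1 = 6.000
  O2: 8/2 = 4.000
Smaller ratio is limiting.

O2


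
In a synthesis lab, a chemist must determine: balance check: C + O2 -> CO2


Equation: C + O2 -> CO2
Check atoms: C: 1=1, O: 2=2
Balanced

Yes, balanced


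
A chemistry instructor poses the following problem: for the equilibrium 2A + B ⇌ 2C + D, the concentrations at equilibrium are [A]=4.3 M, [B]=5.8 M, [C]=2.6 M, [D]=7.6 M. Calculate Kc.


Kc = [C]^2[D]/([A]^2[B])
= (2.6^2 × 7.6^1)/(4.3^2 × 5.8^1)
= 51.376/107.242
= 0.4791

0.4791


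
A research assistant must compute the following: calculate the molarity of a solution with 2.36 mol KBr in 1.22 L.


M = n/V = 2.36/1.22 = 1.934 mol/L

1.934 M


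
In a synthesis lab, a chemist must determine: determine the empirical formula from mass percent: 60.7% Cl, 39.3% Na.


Assume 100 g sample. Moles of each element:
  Cl: 60.7/35.45 = 1.712 mol
  Na: 39.3/22.99 = 1.709 mol
Divide by smallest (1.709):
  Cl: 1.712/1.709 = 1.0
  Na: 1.709/1.709 = 1.0
Empirical formula: NaCl

NaCl


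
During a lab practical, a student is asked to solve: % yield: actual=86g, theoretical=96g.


% yield = actual/theoretical × 100
= 86/96 × 100
= 89.58%

89.58%


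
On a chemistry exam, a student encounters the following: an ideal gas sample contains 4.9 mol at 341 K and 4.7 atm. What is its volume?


PV = nRT  (R = 0.08206 L·atm/(mol·K))
V = nRT/P = 4.9×0.08206×341/4.7
= 29.173 L

29.173 L


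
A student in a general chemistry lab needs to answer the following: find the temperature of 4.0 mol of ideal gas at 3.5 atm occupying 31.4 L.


PV = nRT  (R = 0.08206 L·atm/(mol·K))
T = PV/(nR) = 3.5×31.4/(4.0×0.08206)
= 109.90/0.328240
= 334.82 K

334.82 K


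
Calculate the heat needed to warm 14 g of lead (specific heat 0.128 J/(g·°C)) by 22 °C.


q = mcΔT = 14 × 0.128 × 22
= 39.42 J

39.42 J


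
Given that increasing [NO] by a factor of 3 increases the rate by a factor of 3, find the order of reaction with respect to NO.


rate ∝ [NO]^n
3^n = 3 → n = 1
Order in NO: 1

1


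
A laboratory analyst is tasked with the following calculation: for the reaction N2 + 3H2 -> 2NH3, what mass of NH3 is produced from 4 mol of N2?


Mole ratio NH3:N2 = 2:1
n(NH3) = 4 × 2/1 = 8.000 mol
mass = 8.000 × 17.03 = 136.24 g

136.24 g


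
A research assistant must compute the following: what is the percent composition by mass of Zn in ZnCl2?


M(ZnCl2) = 1×65.38 + 2×35.45 = 136.28 g/mol
Mass of Zn = 1 × 65.38 = 65.38 g/mol
% Zn = 65.38/136.28 × 100 = 47.97%

47.97%


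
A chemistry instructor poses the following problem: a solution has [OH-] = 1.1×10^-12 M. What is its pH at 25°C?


pOH = -log10([OH-]) = -log10(1.1×10^-12)
= 12 - log10(1.1) = 11.96
pH = 14 - pOH = 14 - 11.96 = 2.04

2.04


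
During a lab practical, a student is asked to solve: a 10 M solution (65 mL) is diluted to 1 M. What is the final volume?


C1V1 = C2V2
10 × 65 = 1 × V2
V2 = 650/1 = 650.0 mL

650.0 mL


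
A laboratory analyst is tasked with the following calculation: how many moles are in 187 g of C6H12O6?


M(C6H12O6) = 180.16 g/mol
n = mass/M = 187/180.16 = 1.038 mol

1.038 mol


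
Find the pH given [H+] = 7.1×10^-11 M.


pH = -log10([H+]) = -log10(7.1×10^-11)
= 11 - log10(7.1)
= 11 - 0.85
= 10.15

10.15


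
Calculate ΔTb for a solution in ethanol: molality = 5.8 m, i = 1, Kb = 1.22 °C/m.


ΔTb = Kb × m × i
= 1.22 × 5.8 × 1
= 7.076 °C

7.076 °C


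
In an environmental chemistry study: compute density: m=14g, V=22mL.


ρ = mass/volume
= 14/22
= 0.636 g/mL

0.636 g/mL


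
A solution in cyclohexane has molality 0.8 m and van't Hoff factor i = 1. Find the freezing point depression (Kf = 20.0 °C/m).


ΔTf = Kf × m × i
= 20.0 × 0.8 × 1
= 16.0 °C

16.0 °C


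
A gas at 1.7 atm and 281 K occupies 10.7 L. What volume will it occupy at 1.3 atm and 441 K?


P1V1/T1 = P2V2/T2
V2 = P1V1T2/(T1P2)
= 1.7×10.7×441/(281×1.3)
= 21.959 L

21.959 L


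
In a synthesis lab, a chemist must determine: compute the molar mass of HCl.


M(HCl) = 1×1.008 + 1×35.45
= 1.01 + 35.45
= 36.46 g/mol

36.46 g/mol


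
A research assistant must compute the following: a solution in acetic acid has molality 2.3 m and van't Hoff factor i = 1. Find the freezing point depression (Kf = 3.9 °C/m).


ΔTf = Kf × m × i
= 3.9 × 2.3 × 1
= 8.97 °C

8.97 °C


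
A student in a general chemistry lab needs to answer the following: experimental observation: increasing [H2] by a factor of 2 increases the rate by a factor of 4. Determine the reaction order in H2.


rate ∝ [H2]^n
2^n = 4 → n = 2
Order in H2: 2

2


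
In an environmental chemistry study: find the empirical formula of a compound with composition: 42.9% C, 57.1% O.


Assume 100 g sample. Moles of each element:
  C: 42.9/12.01 = 3.572 mol
  O: 57.1/16.0 = 3.569 mol
Divide by smallest (3.569):
  C: 3.572/3.569 = 1.0
  O: 3.569/3.569 = 1.0
Empirical formula: CO

CO


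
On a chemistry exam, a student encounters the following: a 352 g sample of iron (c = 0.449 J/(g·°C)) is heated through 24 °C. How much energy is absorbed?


q = mcΔT = 352 × 0.449 × 24
= 3793.15 J

3793.15 J


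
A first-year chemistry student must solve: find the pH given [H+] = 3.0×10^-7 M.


pH = -log10([H+]) = -log10(3.0×10^-7)
= 7 - log10(3.0)
= 7 - 0.48
= 6.52

6.52


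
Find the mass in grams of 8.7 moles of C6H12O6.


M(C6H12O6) = 180.16 g/mol
mass = n × M = 8.7 × 180.16 = 1567.39 g

1567.39 g


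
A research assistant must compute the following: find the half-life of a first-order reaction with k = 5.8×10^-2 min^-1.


t½ = ln2/k = 0.693147/(5.8×10^-2 min^-1)
= 11.95 min

11.95 min


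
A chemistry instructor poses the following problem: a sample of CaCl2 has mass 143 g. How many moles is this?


M(CaCl2) = 110.98 g/mol
n = mass/M = 143/110.98 = 1.2885 mol

1.2885 mol


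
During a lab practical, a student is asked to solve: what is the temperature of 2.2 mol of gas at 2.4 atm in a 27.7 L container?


PV = nRT  (R = 0.08206 L·atm/(mol·K))
T = PV/(nR) = 2.4×27.7/(2.2×0.08206)
= 66.48/0.180532
= 368.24 K

368.24 K


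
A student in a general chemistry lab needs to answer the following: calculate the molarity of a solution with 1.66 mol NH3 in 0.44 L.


M = n/V = 1.66/0.44 = 3.773 mol/L

3.773 M


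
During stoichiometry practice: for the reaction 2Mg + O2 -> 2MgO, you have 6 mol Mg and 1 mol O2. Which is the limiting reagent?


Mole ratio available / coefficient:
  Mg: 6/2 = 3.000
  O2: 1/1 = 1.000
Smaller ratio is limiting.

O2


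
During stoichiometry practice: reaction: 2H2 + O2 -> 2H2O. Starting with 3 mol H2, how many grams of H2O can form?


Mole ratio H2O:H2 = 2:2
n(H2O) = 3 × 2/2 = 3.000 mol
mass = 3.000 × 18.02 = 54.06 g

54.06 g


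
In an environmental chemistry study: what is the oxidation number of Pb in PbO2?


x + 2(-2) = 0, so x = +4
Oxidation number: +4

+4


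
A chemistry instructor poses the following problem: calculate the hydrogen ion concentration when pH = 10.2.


[H+] = 10^(-pH) = 10^(-10.2)
= 6.31×10^-11 M

6.31×10^-11 M


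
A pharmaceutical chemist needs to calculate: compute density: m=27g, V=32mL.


ρ = mass/volume
= 27/32
= 0.844 g/mL

0.844 g/mL


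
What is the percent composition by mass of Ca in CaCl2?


M(CaCl2) = 1×40.08 + 2×35.45 = 110.98 g/mol
Mass of Ca = 1 × 40.08 = 40.08 g/mol
% Ca = 40.08/110.98 × 100 = 36.11%

36.11%


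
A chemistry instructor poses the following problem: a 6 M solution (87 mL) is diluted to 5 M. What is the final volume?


C1V1 = C2V2
6 × 87 = 5 × V2
V2 = 522/5 = 104.4 mL

104.4 mL


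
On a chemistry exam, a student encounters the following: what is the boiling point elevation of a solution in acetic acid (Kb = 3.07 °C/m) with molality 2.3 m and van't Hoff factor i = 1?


ΔTb = Kb × m × i
= 3.07 × 2.3 × 1
= 7.061 °C

7.061 °C


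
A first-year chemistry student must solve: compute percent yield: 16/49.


% yield = actual/theoretical × 100
= 16/49 × 100
= 32.65%

32.65%


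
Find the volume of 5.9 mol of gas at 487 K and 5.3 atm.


PV = nRT  (R = 0.08206 L·atm/(mol·K))
V = nRT/P = 5.9×0.08206×487/5.3
= 44.487 L

44.487 L


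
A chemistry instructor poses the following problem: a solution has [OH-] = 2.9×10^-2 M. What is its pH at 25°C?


pOH = -log10([OH-]) = -log10(2.9×10^-2)
= 2 - log10(2.9) = 1.54
pH = 14 - pOH = 14 - 1.54 = 12.46

12.46


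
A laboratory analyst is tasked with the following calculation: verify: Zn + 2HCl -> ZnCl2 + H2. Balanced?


Equation: Zn + 2HCl -> ZnCl2 + H2
Check atoms: Cl: 2=2, H: 2=2, Zn: 1=1
Balanced

Yes, balanced


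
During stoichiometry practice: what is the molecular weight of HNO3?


M(HNO3) = 1×1.008 + 1×14.01 + 3×16.0
= 1.01 + 14.01 + 48.0
= 63.02 g/mol

63.02 g/mol


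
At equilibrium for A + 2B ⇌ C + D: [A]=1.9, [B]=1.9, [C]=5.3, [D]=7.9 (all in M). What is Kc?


Kc = [C][D]/([A][B]^2)
= (5.3^1 × 7.9^1)/(1.9^1 × 1.9^2)
= 41.87/6.859
= 6.104

6.104


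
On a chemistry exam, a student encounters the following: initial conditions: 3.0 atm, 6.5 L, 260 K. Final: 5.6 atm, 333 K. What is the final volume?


P1V1/T1 = P2V2/T2
V2 = P1V1T2/(T1P2)
= 3.0×6.5×333/(260×5.6)
= 4.46 L

4.46 L


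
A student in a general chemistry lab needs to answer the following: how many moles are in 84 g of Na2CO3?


M(Na2CO3) = 105.99 g/mol
n = mass/M = 84/105.99 = 0.7925 mol

0.7925 mol


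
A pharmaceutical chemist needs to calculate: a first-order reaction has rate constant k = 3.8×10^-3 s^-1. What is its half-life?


t½ = ln2/k = 0.693147/(3.8×10^-3 s^-1)
= 182.4 s

182.4 s


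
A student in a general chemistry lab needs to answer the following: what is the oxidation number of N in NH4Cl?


x + 4(+1) + (-1) = 0, so x = -3
Oxidation number: -3

-3


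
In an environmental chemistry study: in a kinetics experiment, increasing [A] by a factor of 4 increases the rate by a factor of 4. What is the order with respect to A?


rate ∝ [A]^n
4^n = 4 → n = 1
Order in A: 1

1


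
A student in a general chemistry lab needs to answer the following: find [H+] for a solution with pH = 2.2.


[H+] = 10^(-pH) = 10^(-2.2)
= 6.31×10^-3 M

6.31×10^-3 M


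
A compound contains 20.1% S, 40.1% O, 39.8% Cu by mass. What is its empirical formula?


Assume 100 g sample. Moles of each element:
  S: 20.1/32.07 = 0.627 mol
  O: 40.1/16.0 = 2.506 mol
  Cu: 39.8/63.55 = 0.626 mol
Divide by smallest (0.626):
  S: 0.627/0.626 = 1.0
  O: 2.506/0.626 = 4.0
  Cu: 0.626/0.626 = 1.0
Empirical formula: CuSO4

CuSO4


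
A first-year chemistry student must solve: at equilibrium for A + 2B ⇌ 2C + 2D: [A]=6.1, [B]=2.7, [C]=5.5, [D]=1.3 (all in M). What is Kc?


Kc = [C]^2[D]^2/([A][B]^2)
= (5.5^2 × 1.3^2)/(6.1^1 × 2.7^2)
= 51.1225/44.469
= 1.150

1.150


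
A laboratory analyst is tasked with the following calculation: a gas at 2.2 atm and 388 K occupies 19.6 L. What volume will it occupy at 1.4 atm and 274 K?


P1V1/T1 = P2V2/T2
V2 = P1V1T2/(T1P2)
= 2.2×19.6×274/(388×1.4)
= 21.751 L

21.751 L


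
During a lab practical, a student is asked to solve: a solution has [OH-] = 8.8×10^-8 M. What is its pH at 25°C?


pOH = -log10([OH-]) = -log10(8.8×10^-8)
= 8 - log10(8.8) = 7.06
pH = 14 - pOH = 14 - 7.06 = 6.94

6.94


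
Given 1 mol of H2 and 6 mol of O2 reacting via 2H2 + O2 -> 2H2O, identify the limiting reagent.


Mole ratio available / coefficient:
  H2: 1/2 = 0.500
  O2: 6/1 = 6.000
Smaller ratio is limiting.

H2


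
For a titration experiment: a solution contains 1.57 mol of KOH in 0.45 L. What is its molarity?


M = n/V = 1.57/0.45 = 3.489 mol/L

3.489 M


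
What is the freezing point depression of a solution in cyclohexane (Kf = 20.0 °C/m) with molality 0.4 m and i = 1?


ΔTf = Kf × m × i
= 20.0 × 0.4 × 1
= 8.0 °C

8.0 °C


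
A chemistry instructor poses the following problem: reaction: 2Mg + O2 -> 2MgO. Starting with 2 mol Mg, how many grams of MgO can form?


Mole ratio MgO:Mg = 2:2
n(MgO) = 2 × 2/2 = 2.000 mol
mass = 2.000 × 40.31 = 80.62 g

80.62 g


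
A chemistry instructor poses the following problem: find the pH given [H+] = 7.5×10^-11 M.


pH = -log10([H+]) = -log10(7.5×10^-11)
= 11 - log10(7.5)
= 11 - 0.88
= 10.12

10.12


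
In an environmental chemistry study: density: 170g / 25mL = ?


ρ = mass/volume
= 170/25
= 6.8 g/mL

6.8 g/mL


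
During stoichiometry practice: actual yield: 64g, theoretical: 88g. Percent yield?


% yield = actual/theoretical × 100
= 64/88 × 100
= 72.73%

72.73%


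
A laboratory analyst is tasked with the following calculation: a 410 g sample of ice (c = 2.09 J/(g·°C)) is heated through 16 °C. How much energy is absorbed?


q = mcΔT = 410 × 2.09 × 16
= 13710.40 J

13710.40 J


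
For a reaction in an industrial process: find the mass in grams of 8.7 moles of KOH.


M(KOH) = 56.11 g/mol
mass = n × M = 8.7 × 56.11 = 488.16 g

488.16 g


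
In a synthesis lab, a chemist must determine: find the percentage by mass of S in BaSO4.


M(BaSO4) = 1×137.33 + 1×32.07 + 4×16.0 = 233.40 g/mol
Mass of S = 1 × 32.07 = 32.07 g/mol
% S = 32.07/233.40 × 100 = 13.74%

13.74%


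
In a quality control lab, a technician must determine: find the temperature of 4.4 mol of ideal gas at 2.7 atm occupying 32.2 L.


PV = nRT  (R = 0.08206 L·atm/(mol·K))
T = PV/(nR) = 2.7×32.2/(4.4×0.08206)
= 86.94/0.361064
= 240.79 K

240.79 K


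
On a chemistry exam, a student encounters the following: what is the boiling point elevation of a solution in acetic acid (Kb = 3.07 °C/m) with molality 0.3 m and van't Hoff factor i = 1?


ΔTb = Kb × m × i
= 3.07 × 0.3 × 1
= 0.921 °C

0.921 °C


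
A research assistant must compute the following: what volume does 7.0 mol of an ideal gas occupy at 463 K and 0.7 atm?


PV = nRT  (R = 0.08206 L·atm/(mol·K))
V = nRT/P = 7.0×0.08206×463/0.7
= 379.938 L

379.938 L


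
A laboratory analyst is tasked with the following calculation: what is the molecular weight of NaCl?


M(NaCl) = 1×22.99 + 1×35.45
= 22.99 + 35.45
= 58.44 g/mol

58.44 g/mol


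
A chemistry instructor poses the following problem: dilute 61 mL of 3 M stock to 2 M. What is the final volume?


C1V1 = C2V2
3 × 61 = 2 × V2
V2 = 183/2 = 91.5 mL

91.5 mL


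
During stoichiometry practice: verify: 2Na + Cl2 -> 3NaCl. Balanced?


Equation: 2Na + Cl2 -> 3NaCl
Check atoms: Cl: 2≠3, Na: 2≠3
Not balanced

No, not balanced


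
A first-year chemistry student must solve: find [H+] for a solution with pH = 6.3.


[H+] = 10^(-pH) = 10^(-6.3)
= 5.01×10^-7 M

5.01×10^-7 M


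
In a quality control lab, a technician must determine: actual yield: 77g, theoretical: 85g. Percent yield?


% yield = actual/theoretical × 100
= 77/85 × 100
= 90.59%

90.59%


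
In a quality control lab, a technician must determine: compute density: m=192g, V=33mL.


ρ = mass/volume
= 192/33
= 5.818 g/mL

5.818 g/mL


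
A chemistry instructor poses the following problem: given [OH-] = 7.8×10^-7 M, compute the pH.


pOH = -log10([OH-]) = -log10(7.8×10^-7)
= 7 - log10(7.8) = 6.11
pH = 14 - pOH = 14 - 6.11 = 7.89

7.89


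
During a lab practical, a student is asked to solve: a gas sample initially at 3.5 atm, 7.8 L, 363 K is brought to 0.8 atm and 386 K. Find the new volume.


P1V1/T1 = P2V2/T2
V2 = P1V1T2/(T1P2)
= 3.5×7.8×386/(363×0.8)
= 36.287 L

36.287 L


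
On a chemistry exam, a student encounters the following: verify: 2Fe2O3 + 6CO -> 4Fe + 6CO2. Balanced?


Equation: 2Fe2O3 + 6CO -> 4Fe + 6CO2
Check atoms: C: 6=6, Fe: 4=4, O: 12=12
Balanced

Yes, balanced


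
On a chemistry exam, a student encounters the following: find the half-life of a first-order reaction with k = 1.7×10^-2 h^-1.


t½ = ln2/k = 0.693147/(1.7×10^-2 h^-1)
= 40.77 h

40.77 h


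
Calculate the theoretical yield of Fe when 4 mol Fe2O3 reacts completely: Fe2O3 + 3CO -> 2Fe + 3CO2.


Mole ratio Fe:Fe2O3 = 2:1
n(Fe) = 4 × 2/1 = 8.000 mol
mass = 8.000 × 55.85 = 446.8 g

446.8 g


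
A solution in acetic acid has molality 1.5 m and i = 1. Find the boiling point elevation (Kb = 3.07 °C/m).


ΔTb = Kb × m × i
= 3.07 × 1.5 × 1
= 4.605 °C

4.605 °C


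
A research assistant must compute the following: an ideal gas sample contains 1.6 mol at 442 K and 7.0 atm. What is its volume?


PV = nRT  (R = 0.08206 L·atm/(mol·K))
V = nRT/P = 1.6×0.08206×442/7.0
= 8.29 L

8.29 L


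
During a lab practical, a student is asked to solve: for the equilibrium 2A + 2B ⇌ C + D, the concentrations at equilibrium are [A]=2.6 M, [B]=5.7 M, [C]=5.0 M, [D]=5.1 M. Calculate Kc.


Kc = [C][D]/([A]^2[B]^2)
= (5.0^1 × 5.1^1)/(2.6^2 × 5.7^2)
= 25.5/219.6324
= 0.1161

0.1161


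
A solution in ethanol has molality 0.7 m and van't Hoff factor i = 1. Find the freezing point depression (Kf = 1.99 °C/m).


ΔTf = Kf × m × i
= 1.99 × 0.7 × 1
= 1.393 °C

1.393 °C


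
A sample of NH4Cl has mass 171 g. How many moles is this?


M(NH4Cl) = 53.49 g/mol
n = mass/M = 171/53.49 = 3.1969 mol

3.1969 mol


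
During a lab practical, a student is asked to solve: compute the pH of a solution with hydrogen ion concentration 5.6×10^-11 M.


pH = -log10([H+]) = -log10(5.6×10^-11)
= 11 - log10(5.6)
= 11 - 0.75
= 10.25

10.25


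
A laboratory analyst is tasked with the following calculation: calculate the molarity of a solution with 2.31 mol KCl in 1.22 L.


M = n/V = 2.31/1.22 = 1.893 mol/L

1.893 M


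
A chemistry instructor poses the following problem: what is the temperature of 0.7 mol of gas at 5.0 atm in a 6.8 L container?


PV = nRT  (R = 0.08206 L·atm/(mol·K))
T = PV/(nR) = 5.0×6.8/(0.7×0.08206)
= 34.00/0.057442
= 591.90 K

591.90 K


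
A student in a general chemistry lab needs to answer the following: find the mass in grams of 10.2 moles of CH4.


M(CH4) = 16.04 g/mol
mass = n × M = 10.2 × 16.04 = 163.61 g

163.61 g


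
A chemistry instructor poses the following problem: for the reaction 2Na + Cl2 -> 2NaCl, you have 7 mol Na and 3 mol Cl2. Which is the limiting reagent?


Mole ratio available / coefficient:
  Na: 7/2 = 3.500
  Cl2: 3/1 = 3.000
Smaller ratio is limiting.

Cl2


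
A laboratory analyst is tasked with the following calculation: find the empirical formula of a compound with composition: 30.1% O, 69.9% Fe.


Assume 100 g sample. Moles of each element:
  O: 30.1/16.0 = 1.881 mol
  Fe: 69.9/55.85 = 1.252 mol
Divide by smallest (1.252):
  O: 1.881/1.252 = 1.5
  Fe: 1.252/1.252 = 1.0
Multiply all ratios by 2 to obtain whole numbers.
Empirical formula: Fe2O3

Fe2O3


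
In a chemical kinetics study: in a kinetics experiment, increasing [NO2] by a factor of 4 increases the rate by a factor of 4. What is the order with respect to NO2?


rate ∝ [NO2]^n
4^n = 4 → n = 1
Order in NO2: 1

1


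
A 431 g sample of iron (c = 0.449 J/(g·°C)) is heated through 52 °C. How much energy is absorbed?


q = mcΔT = 431 × 0.449 × 52
= 10062.99 J

10062.99 J


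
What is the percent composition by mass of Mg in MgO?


M(MgO) = 1×24.31 + 1×16.0 = 40.31 g/mol
Mass of Mg = 1 × 24.31 = 24.31 g/mol
% Mg = 24.31/40.31 × 100 = 60.31%

60.31%


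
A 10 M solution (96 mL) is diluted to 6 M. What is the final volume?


C1V1 = C2V2
10 × 96 = 6 × V2
V2 = 960/6 = 160.0 mL

160.0 mL


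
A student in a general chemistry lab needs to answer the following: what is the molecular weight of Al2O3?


M(Al2O3) = 2×26.98 + 3×16.0
= 53.96 + 48.0
= 101.96 g/mol

101.96 g/mol


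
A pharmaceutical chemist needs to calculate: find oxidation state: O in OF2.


F is always -1; 2(-1) + x = 0, so O = +2
Oxidation number: +2

+2


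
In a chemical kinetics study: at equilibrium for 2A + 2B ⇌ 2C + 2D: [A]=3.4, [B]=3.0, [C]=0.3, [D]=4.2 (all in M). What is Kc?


Kc = [C]^2[D]^2/([A]^2[B]^2)
= (0.3^2 × 4.2^2)/(3.4^2 × 3.0^2)
= 1.5876/104.04
= 0.01526

0.01526


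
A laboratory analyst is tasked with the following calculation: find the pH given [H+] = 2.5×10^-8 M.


pH = -log10([H+]) = -log10(2.5×10^-8)
= 8 - log10(2.5)
= 8 - 0.4
= 7.6

7.6


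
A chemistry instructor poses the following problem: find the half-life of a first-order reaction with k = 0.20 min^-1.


t½ = ln2/k = 0.693147/(0.20 min^-1)
= 3.466 min

3.466 min


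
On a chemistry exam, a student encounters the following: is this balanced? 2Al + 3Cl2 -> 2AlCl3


Equation: 2Al + 3Cl2 -> 2AlCl3
Check atoms: Al: 2=2, Cl: 6=6
Balanced

Yes, balanced


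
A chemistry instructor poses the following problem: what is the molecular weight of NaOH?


M(NaOH) = 1×22.99 + 1×16.0 + 1×1.008
= 22.99 + 16.0 + 1.01
= 40.0 g/mol

40.0 g/mol


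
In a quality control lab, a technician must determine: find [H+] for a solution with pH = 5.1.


[H+] = 10^(-pH) = 10^(-5.1)
= 7.94×10^-6 M

7.94×10^-6 M


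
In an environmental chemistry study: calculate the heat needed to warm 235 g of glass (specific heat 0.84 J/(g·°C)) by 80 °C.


q = mcΔT = 235 × 0.84 × 80
= 15792.00 J

15792.00 J


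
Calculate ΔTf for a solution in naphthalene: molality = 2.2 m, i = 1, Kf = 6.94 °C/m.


ΔTf = Kf × m × i
= 6.94 × 2.2 × 1
= 15.268 °C

15.268 °C


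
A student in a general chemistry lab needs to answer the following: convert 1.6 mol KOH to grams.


M(KOH) = 56.11 g/mol
mass = n × M = 1.6 × 56.11 = 89.78 g

89.78 g


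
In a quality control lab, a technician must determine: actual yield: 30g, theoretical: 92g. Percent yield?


% yield = actual/theoretical × 100
= 30/92 × 100
= 32.61%

32.61%


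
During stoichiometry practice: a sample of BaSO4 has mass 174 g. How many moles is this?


M(BaSO4) = 233.4 g/mol
n = mass/M = 174/233.4 = 0.7455 mol

0.7455 mol


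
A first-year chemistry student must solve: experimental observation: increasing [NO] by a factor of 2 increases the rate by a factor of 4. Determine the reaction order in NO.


rate ∝ [NO]^n
2^n = 4 → n = 2
Order in NO: 2

2


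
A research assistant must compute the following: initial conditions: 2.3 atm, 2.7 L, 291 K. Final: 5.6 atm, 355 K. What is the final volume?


P1V1/T1 = P2V2/T2
V2 = P1V1T2/(T1P2)
= 2.3×2.7×355/(291×5.6)
= 1.353 L

1.353 L


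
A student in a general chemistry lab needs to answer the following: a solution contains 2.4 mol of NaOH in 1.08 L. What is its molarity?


M = n/V = 2.4/1.08 = 2.222 mol/L

2.222 M


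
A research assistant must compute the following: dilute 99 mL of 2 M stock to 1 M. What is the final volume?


C1V1 = C2V2
2 × 99 = 1 × V2
V2 = 198/1 = 198.0 mL

198.0 mL


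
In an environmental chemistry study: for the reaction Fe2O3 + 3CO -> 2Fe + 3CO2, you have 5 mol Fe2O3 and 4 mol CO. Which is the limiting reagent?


Mole ratio available / coefficient:
  Fe2O3: 5/1 = 5.000
  CO: 4/3 = 1.333
Smaller ratio is limiting.

CO


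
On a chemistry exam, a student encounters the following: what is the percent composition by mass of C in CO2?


M(CO2) = 1×12.01 + 2×16.0 = 44.01 g/mol
Mass of C = 1 × 12.01 = 12.01 g/mol
% C = 12.01/44.01 × 100 = 27.29%

27.29%


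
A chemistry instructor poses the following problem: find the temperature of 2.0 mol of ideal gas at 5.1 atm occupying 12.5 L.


PV = nRT  (R = 0.08206 L·atm/(mol·K))
T = PV/(nR) = 5.1×12.5/(2.0×0.08206)
= 63.75/0.164120
= 388.44 K

388.44 K


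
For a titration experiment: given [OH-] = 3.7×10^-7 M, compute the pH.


pOH = -log10([OH-]) = -log10(3.7×10^-7)
= 7 - log10(3.7) = 6.43
pH = 14 - pOH = 14 - 6.43 = 7.57

7.57


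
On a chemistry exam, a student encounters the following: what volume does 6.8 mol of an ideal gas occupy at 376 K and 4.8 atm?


PV = nRT  (R = 0.08206 L·atm/(mol·K))
V = nRT/P = 6.8×0.08206×376/4.8
= 43.711 L

43.711 L


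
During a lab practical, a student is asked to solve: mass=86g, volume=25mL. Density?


ρ = mass/volume
= 86/25
= 3.44 g/mL

3.44 g/mL


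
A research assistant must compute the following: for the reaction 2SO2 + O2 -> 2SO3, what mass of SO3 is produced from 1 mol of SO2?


Mole ratio SO3:SO2 = 2:2
n(SO3) = 1 × 2/2 = 1.000 mol
mass = 1.000 × 80.07 = 80.07 g

80.07 g


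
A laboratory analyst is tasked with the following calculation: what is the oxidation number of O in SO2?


O is usually -2
Oxidation number: -2

-2


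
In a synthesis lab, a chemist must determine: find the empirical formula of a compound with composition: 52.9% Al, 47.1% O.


Assume 100 g sample. Moles of each element:
  Al: 52.9/26.98 = 1.961 mol
  O: 47.1/16.0 = 2.944 mol
Divide by smallest (1.961):
  Al: 1.961/1.961 = 1.0
  O: 2.944/1.961 = 1.5
Multiply all ratios by 2 to obtain whole numbers.
Empirical formula: Al2O3

Al2O3


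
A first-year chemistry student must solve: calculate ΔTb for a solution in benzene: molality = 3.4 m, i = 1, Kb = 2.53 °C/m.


ΔTb = Kb × m × i
= 2.53 × 3.4 × 1
= 8.602 °C

8.602 °C


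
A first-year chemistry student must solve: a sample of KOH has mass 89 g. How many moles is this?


M(KOH) = 56.11 g/mol
n = mass/M = 89/56.11 = 1.5862 mol

1.5862 mol


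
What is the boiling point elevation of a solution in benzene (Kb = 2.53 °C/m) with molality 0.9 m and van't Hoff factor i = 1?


ΔTb = Kb × m × i
= 2.53 × 0.9 × 1
= 2.277 °C

2.277 °C


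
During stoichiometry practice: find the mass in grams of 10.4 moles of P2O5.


M(P2O5) = 141.94 g/mol
mass = n × M = 10.4 × 141.94 = 1476.18 g

1476.18 g


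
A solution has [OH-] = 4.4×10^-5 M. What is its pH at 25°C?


pOH = -log10([OH-]) = -log10(4.4×10^-5)
= 5 - log10(4.4) = 4.36
pH = 14 - pOH = 14 - 4.36 = 9.64

9.64


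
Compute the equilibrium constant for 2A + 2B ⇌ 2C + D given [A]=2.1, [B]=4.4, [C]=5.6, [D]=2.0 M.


Kc = [C]^2[D]/([A]^2[B]^2)
= (5.6^2 × 2.0^1)/(2.1^2 × 4.4^2)
= 62.72/85.3776
= 0.7346

0.7346


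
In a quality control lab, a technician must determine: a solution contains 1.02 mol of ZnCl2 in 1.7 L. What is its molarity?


M = n/V = 1.02/1.7 = 0.600 mol/L

0.600 M


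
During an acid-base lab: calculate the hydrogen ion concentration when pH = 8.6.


[H+] = 10^(-pH) = 10^(-8.6)
= 2.51×10^-9 M

2.51×10^-9 M


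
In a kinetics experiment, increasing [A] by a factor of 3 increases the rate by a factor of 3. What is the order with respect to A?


rate ∝ [A]^n
3^n = 3 → n = 1
Order in A: 1

1


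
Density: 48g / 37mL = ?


ρ = mass/volume
= 48/37
= 1.297 g/mL

1.297 g/mL


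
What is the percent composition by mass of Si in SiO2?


M(SiO2) = 1×28.09 + 2×16.0 = 60.09 g/mol
Mass of Si = 1 × 28.09 = 28.09 g/mol
% Si = 28.09/60.09 × 100 = 46.75%

46.75%


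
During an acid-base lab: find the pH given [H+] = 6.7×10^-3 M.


pH = -log10([H+]) = -log10(6.7×10^-3)
= 3 - log10(6.7)
= 3 - 0.83
= 2.17

2.17


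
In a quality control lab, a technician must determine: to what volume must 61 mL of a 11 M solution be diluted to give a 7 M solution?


C1V1 = C2V2
11 × 61 = 7 × V2
V2 = 671/7 = 95.86 mL

95.86 mL


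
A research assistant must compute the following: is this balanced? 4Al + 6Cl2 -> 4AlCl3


Equation: 4Al + 6Cl2 -> 4AlCl3
Check atoms: Al: 4=4, Cl: 12=12
Balanced

Yes, balanced


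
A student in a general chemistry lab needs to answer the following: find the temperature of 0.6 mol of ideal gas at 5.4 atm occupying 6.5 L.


PV = nRT  (R = 0.08206 L·atm/(mol·K))
T = PV/(nR) = 5.4×6.5/(0.6×0.08206)
= 35.10/0.049236
= 712.89 K

712.89 K


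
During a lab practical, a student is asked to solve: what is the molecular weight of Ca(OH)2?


M(Ca(OH)2) = 1×40.08 + 2×16.0 + 2×1.008
= 40.08 + 32.0 + 2.02
= 74.1 g/mol

74.1 g/mol


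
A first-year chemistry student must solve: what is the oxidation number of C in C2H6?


2x + 6(+1) = 0, so x = -3
Oxidation number: -3

-3


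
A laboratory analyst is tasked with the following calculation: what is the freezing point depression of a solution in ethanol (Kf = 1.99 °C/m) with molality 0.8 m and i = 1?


ΔTf = Kf × m × i
= 1.99 × 0.8 × 1
= 1.592 °C

1.592 °C


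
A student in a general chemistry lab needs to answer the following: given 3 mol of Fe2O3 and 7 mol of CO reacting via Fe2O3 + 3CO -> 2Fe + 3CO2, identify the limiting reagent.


Mole ratio available / coefficient:
  Fe2O3: 3/1 = 3.000
  CO: 7/3 = 2.333
Smaller ratio is limiting.

CO


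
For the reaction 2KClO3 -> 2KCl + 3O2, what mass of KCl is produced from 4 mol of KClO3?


Mole ratio KCl:KClO3 = 2:2
n(KCl) = 4 × 2/2 = 4.000 mol
mass = 4.000 × 74.55 = 298.2 g

298.2 g


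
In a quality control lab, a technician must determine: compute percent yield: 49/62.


% yield = actual/theoretical × 100
= 49/62 × 100
= 79.03%

79.03%


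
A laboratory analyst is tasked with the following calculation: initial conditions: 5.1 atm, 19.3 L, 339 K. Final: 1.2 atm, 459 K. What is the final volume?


P1V1/T1 = P2V2/T2
V2 = P1V1T2/(T1P2)
= 5.1×19.3×459/(339×1.2)
= 111.06 L

111.06 L


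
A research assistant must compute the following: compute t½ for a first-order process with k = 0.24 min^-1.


t½ = ln2/k = 0.693147/(0.24 min^-1)
= 2.888 min

2.888 min


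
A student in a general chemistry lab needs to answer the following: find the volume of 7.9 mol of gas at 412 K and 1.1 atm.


PV = nRT  (R = 0.08206 L·atm/(mol·K))
V = nRT/P = 7.9×0.08206×412/1.1
= 242.808 L

242.808 L


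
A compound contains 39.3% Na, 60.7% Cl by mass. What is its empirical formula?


Assume 100 g sample. Moles of each element:
  Na: 39.3/22.99 = 1.709 mol
  Cl: 60.7/35.45 = 1.712 mol
Divide by smallest (1.709):
  Na: 1.709/1.709 = 1.0
  Cl: 1.712/1.709 = 1.0
Empirical formula: NaCl

NaCl


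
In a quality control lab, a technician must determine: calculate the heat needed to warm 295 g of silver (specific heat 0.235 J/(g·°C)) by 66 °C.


q = mcΔT = 295 × 0.235 × 66
= 4575.45 J

4575.45 J


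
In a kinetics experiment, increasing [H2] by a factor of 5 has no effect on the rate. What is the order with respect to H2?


rate ∝ [H2]^n
rate ∝ [H2]^0
Order in H2: 0

0


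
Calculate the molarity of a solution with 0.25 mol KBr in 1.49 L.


M = n/V = 0.25/1.49 = 0.168 mol/L

0.168 M


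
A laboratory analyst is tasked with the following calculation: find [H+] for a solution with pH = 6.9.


[H+] = 10^(-pH) = 10^(-6.9)
= 1.26×10^-7 M

1.26×10^-7 M


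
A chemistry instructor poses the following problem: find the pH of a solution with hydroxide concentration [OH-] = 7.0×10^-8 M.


pOH = -log10([OH-]) = -log10(7.0×10^-8)
= 8 - log10(7.0) = 7.15
pH = 14 - pOH = 14 - 7.15 = 6.85

6.85


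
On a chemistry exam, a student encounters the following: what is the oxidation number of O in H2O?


O is usually -2
Oxidation number: -2

-2


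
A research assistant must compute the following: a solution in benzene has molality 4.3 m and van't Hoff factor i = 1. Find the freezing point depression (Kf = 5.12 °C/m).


ΔTf = Kf × m × i
= 5.12 × 4.3 × 1
= 22.016 °C

22.016 °C


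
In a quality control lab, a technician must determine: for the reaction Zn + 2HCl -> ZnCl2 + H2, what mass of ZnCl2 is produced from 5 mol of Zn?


Mole ratio ZnCl2:Zn = 1:1
n(ZnCl2) = 5 × 1/1 = 5.000 mol
mass = 5.000 × 136.28 = 681.4 g

681.4 g


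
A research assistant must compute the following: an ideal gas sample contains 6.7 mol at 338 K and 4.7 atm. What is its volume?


PV = nRT  (R = 0.08206 L·atm/(mol·K))
V = nRT/P = 6.7×0.08206×338/4.7
= 39.539 L

39.539 L


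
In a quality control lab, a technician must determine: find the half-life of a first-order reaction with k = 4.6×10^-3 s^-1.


t½ = ln2/k = 0.693147/(4.6×10^-3 s^-1)
= 150.7 s

150.7 s


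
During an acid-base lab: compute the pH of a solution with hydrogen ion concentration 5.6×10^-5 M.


pH = -log10([H+]) = -log10(5.6×10^-5)
= 5 - log10(5.6)
= 5 - 0.75
= 4.25

4.25


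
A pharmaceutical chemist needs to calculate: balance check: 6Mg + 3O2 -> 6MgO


Equation: 6Mg + 3O2 -> 6MgO
Check atoms: Mg: 6=6, O: 6=6
Balanced

Yes, balanced


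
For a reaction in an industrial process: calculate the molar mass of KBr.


M(KBr) = 1×39.1 + 1×79.9
= 39.1 + 79.9
= 119.0 g/mol

119.0 g/mol


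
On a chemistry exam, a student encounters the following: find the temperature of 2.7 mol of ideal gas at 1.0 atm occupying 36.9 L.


PV = nRT  (R = 0.08206 L·atm/(mol·K))
T = PV/(nR) = 1.0×36.9/(2.7×0.08206)
= 36.90/0.221562
= 166.54 K

166.54 K


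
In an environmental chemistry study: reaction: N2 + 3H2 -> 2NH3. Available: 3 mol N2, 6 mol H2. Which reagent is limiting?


Mole ratio available / coefficient:
  N2: 3/1 = 3.000
  H2: 6/3 = 2.000
Smaller ratio is limiting.

H2


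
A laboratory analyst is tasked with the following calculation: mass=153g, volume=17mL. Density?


ρ = mass/volume
= 153/17
= 9.0 g/mL

9.0 g/mL


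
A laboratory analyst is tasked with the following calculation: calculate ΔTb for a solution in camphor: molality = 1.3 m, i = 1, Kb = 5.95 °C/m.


ΔTb = Kb × m × i
= 5.95 × 1.3 × 1
= 7.735 °C

7.735 °C


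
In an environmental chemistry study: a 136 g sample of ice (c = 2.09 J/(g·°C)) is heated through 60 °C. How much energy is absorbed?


q = mcΔT = 136 × 2.09 × 60
= 17054.40 J

17054.40 J


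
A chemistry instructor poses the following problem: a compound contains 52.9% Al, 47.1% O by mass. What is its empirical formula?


Assume 100 g sample. Moles of each element:
  Al: 52.9/26.98 = 1.961 mol
  O: 47.1/16.0 = 2.944 mol
Divide by smallest (1.961):
  Al: 1.961/1.961 = 1.0
  O: 2.944/1.961 = 1.5
Multiply all ratios by 2 to obtain whole numbers.
Empirical formula: Al2O3

Al2O3


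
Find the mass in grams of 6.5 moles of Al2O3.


M(Al2O3) = 101.96 g/mol
mass = n × M = 6.5 × 101.96 = 662.74 g

662.74 g


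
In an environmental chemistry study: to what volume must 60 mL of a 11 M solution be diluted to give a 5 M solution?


C1V1 = C2V2
11 × 60 = 5 × V2
V2 = 660/5 = 132.0 mL

132.0 mL


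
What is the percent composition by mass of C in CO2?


M(CO2) = 1×12.01 + 2×16.0 = 44.01 g/mol
Mass of C = 1 × 12.01 = 12.01 g/mol
% C = 12.01/44.01 × 100 = 27.29%

27.29%


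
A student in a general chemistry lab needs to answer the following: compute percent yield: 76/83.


% yield = actual/theoretical × 100
= 76/83 × 100
= 91.57%

91.57%


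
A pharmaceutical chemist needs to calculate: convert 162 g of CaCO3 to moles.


M(CaCO3) = 100.09 g/mol
n = mass/M = 162/100.09 = 1.6185 mol

1.6185 mol


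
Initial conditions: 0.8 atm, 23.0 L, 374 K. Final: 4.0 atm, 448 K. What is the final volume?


P1V1/T1 = P2V2/T2
V2 = P1V1T2/(T1P2)
= 0.8×23.0×448/(374×4.0)
= 5.51 L

5.51 L


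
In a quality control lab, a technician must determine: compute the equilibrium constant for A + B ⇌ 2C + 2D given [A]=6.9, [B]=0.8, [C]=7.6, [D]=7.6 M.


Kc = [C]^2[D]^2/([A][B])
= (7.6^2 × 7.6^2)/(6.9^1 × 0.8^1)
= 3336.2176/5.52
= 604.4

604.4


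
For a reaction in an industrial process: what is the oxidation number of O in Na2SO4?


O is usually -2
Oxidation number: -2

-2


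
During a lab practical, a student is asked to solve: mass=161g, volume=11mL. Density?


ρ = mass/volume
= 161/11
= 14.636 g/mL

14.636 g/mL


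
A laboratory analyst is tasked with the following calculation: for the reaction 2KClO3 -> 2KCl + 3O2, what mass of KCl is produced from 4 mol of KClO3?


Mole ratio KCl:KClO3 = 2:2
n(KCl) = 4 × 2/2 = 4.000 mol
mass = 4.000 × 74.55 = 298.2 g

298.2 g


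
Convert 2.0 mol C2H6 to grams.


M(C2H6) = 30.07 g/mol
mass = n × M = 2.0 × 30.07 = 60.14 g

60.14 g


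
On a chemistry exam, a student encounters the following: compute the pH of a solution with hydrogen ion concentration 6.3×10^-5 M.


pH = -log10([H+]) = -log10(6.3×10^-5)
= 5 - log10(6.3)
= 5 - 0.8
= 4.2

4.2


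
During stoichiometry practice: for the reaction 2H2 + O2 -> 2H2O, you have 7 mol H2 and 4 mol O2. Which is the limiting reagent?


Mole ratio available / coefficient:
  H2: 7/2 = 3.500
  O2: 4/1 = 4.000
Smaller ratio is limiting.

H2


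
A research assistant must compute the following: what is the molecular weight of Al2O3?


M(Al2O3) = 2×26.98 + 3×16.0
= 53.96 + 48.0
= 101.96 g/mol

101.96 g/mol


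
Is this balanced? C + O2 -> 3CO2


Equation: C + O2 -> 3CO2
Check atoms: C: 1≠3, O: 2≠6
Not balanced

No, not balanced


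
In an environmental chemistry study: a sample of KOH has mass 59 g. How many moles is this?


M(KOH) = 56.11 g/mol
n = mass/M = 59/56.11 = 1.0515 mol

1.0515 mol


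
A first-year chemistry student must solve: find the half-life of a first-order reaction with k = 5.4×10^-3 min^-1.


t½ = ln2/k = 0.693147/(5.4×10^-3 min^-1)
= 128.4 min

128.4 min


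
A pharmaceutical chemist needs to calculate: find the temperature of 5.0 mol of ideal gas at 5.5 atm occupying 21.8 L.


PV = nRT  (R = 0.08206 L·atm/(mol·K))
T = PV/(nR) = 5.5×21.8/(5.0×0.08206)
= 119.90/0.410300
= 292.23 K

292.23 K


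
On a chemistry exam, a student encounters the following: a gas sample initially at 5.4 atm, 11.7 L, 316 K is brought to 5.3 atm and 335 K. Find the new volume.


P1V1/T1 = P2V2/T2
V2 = P1V1T2/(T1P2)
= 5.4×11.7×335/(316×5.3)
= 12.638 L

12.638 L


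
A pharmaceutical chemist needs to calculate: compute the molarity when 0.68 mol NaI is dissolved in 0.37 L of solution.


M = n/V = 0.68/0.37 = 1.838 mol/L

1.838 M
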